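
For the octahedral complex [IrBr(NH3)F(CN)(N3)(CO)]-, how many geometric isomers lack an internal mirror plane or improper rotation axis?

An octahedron has six vertices in three trans pairs; every non-trans pair is cis.
Exhaustive case analysis gives 15 geometric isomers.
Of these, 15 lack any improper symmetry element and so occur as enantiomeric pairs, giving 15 + 15 = 30 stereoisomers in total.

15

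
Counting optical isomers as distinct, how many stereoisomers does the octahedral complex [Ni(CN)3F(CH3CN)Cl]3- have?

In an octahedral complex each vertex has one trans partner and four cis neighbours.
Systematic placement gives 4 geometric isomers: CN mer (3 arrangements); CN fac (chiral).
One of these lacks any improper symmetry element and so occurs as an enantiomeric pair, giving 4 + 1 = 5 stereoisomers in total.

5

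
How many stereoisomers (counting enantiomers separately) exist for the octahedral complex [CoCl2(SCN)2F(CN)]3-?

8

An octahedron has six vertices in three trans pairs; every non-trans pair is cis.
Working through the distinct placements yields 6 geometric isomers: Cl cis, SCN trans; Cl cis, SCN cis (3 arrangements, 2 chiral); Cl trans, SCN trans; Cl trans, SCN cis.
Of these, 2 lack any improper symmetry element and so occur as enantiomeric pairs, giving 6 + 2 = 8 stereoisomers in total.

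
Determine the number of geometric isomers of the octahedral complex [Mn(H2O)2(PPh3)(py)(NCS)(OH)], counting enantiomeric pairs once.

9

In an octahedral complex each vertex has one trans partner and four cis neighbours.
Systematic enumeration (placing each ligand type in turn and discarding arrangements equivalent by rotation or reflection) gives 9 geometric isomers.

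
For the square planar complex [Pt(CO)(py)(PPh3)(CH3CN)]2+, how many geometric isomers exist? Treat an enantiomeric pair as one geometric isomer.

The distinct arrangements are (3 in all): (CH3CN/PPh3 trans, CO/py trans); (CH3CN/py trans, CO/PPh3 trans); (CH3CN/CO trans, PPh3/py trans).

3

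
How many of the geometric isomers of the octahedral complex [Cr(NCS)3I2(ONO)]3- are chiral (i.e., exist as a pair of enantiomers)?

In an octahedral complex each vertex has one trans partner and four cis neighbours.
The distinct arrangements are (3 in all): NCS mer, I trans; NCS fac, I cis; NCS mer, I cis.
Each arrangement has an internal mirror plane or centre of symmetry, so none is chiral.

0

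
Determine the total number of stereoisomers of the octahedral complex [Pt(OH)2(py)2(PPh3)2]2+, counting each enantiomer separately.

In an octahedral complex each vertex has one trans partner and four cis neighbours.
Working through the distinct placements yields 5 geometric isomers: OH trans, py trans, PPh3 trans; OH trans, py cis, PPh3 cis; OH cis, py trans, PPh3 cis; OH cis, py cis, PPh3 cis (chiral); OH cis, py cis, PPh3 trans.
One of these lacks any improper symmetry element and so occurs as an enantiomeric pair, giving 5 + 1 = 6 stereoisomers in total.

6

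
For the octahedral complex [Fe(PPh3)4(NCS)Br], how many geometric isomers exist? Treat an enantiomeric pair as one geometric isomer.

2

The six octahedral sites form three mutually perpendicular trans pairs.
There are 2 geometric isomers: NCS and Br mutually trans; NCS and Br mutually cis.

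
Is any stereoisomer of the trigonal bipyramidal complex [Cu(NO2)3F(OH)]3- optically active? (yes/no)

In a trigonal bipyramid the two axial positions differ from the three equatorial ones.
The distinct arrangements are (4 in all): F axial, OH equatorial; F axial, OH axial; F equatorial, OH equatorial; F equatorial, OH axial.
Each arrangement has an internal mirror plane or centre of symmetry, so none is chiral.

no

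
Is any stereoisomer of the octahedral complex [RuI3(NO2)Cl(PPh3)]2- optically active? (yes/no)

The six octahedral sites form three mutually perpendicular trans pairs.
There are 4 geometric isomers: I mer (3 arrangements); I fac (chiral).
One of these lacks any improper symmetry element and so occurs as an enantiomeric pair, giving 4 + 1 = 5 stereoisomers in total.

yes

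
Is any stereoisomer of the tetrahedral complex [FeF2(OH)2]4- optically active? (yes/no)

no

All four vertices of a tetrahedron are equivalent and mutually adjacent, so cis/trans isomerism cannot arise.
Only one geometric arrangement is possible.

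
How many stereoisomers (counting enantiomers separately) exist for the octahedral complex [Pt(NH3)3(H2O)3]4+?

There are 2 geometric isomers: NH3 mer; NH3 fac.
Each arrangement has an internal mirror plane or centre of symmetry, so none is chiral.

2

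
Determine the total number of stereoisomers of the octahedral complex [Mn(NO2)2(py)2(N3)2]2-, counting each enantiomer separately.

The six octahedral sites form three mutually perpendicular trans pairs.
There are 5 geometric isomers: NO2 trans, py trans, N3 trans; NO2 cis, py cis, N3 trans; NO2 cis, py trans, N3 cis; NO2 cis, py cis, N3 cis (chiral); NO2 trans, py cis, N3 cis.
One of these lacks any improper symmetry element and so occurs as an enantiomeric pair, giving 5 + 1 = 6 stereoisomers in total.

6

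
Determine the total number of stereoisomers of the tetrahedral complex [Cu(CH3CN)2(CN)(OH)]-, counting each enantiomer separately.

In a tetrahedral complex all four positions are equivalent and every pair of ligands is adjacent — there is no cis/trans distinction.
Only one geometric arrangement is possible.

1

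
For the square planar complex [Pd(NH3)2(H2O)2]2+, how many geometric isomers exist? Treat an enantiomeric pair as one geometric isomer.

A square has two trans pairs of vertices; adjacent vertices are cis.
There are 2 geometric isomers: NH3 cis; NH3 trans.

2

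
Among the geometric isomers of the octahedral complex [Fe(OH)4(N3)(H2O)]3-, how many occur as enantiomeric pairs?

0

The six octahedral sites form three mutually perpendicular trans pairs.
There are 2 geometric isomers: N3 and H2O mutually trans; N3 and H2O mutually cis.
Each arrangement has an internal mirror plane or centre of symmetry, so none is chiral.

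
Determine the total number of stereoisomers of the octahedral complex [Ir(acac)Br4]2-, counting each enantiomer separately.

1

The six octahedral sites form three mutually perpendicular trans pairs.
Each acac is bidentate and must span two cis positions.
Only one geometric arrangement is possible.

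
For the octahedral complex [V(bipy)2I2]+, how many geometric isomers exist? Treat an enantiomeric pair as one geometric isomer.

2

Each bipy is bidentate and must span two cis positions.
Systematic placement gives 2 geometric isomers: I trans; I cis (chiral).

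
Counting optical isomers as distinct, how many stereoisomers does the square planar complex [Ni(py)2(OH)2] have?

In a square planar complex each vertex has one trans partner and two cis neighbours.
Systematic placement gives 2 geometric isomers: py cis; py trans.
Each arrangement has an internal mirror plane or centre of symmetry, so none is chiral.

2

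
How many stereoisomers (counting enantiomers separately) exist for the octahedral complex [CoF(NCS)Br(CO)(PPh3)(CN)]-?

An octahedron has six vertices in three trans pairs; every non-trans pair is cis.
Exhaustive case analysis gives 15 geometric isomers.
Of these, 15 lack any improper symmetry element and so occur as enantiomeric pairs, giving 15 + 15 = 30 stereoisomers in total.

30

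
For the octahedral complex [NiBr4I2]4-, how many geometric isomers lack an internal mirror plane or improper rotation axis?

There are 2 geometric isomers: I trans; I cis.
Each arrangement has an internal mirror plane or centre of symmetry, so none is chiral.

0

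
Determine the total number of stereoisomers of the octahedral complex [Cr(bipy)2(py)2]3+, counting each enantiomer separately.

An octahedron has six vertices in three trans pairs; every non-trans pair is cis.
Each bipy is bidentate and must span two cis positions.
The distinct arrangements are (2 in all): py trans; py cis (chiral).
One of these lacks any improper symmetry element and so occurs as an enantiomeric pair, giving 2 + 1 = 3 stereoisomers in total.

3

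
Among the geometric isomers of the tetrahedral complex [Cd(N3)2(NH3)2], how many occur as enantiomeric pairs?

Only one geometric arrangement is possible.

0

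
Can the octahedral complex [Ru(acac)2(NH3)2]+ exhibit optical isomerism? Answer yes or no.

Each acac is bidentate and must span two cis positions.
The distinct arrangements are (2 in all): NH3 trans; NH3 cis (chiral).
One of these lacks any improper symmetry element and so occurs as an enantiomeric pair, giving 2 + 1 = 3 stereoisomers in total.

yes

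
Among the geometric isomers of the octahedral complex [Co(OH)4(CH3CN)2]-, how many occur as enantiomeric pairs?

0

The six octahedral sites form three mutually perpendicular trans pairs.
Working through the distinct placements yields 2 geometric isomers: CH3CN trans; CH3CN cis.
Each arrangement has an internal mirror plane or centre of symmetry, so none is chiral.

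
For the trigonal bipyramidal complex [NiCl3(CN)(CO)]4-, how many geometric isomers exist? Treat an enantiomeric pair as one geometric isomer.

A trigonal bipyramid has two axial and three equatorial sites, which are chemically inequivalent.
Working through the distinct placements yields 4 geometric isomers: CN axial, CO axial; CN axial, CO equatorial; CN equatorial, CO axial; CN equatorial, CO equatorial.

4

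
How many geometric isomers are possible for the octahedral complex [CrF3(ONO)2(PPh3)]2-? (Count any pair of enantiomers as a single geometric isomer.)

3

In an octahedral complex each vertex has one trans partner and four cis neighbours.
There are 3 geometric isomers: F mer, ONO cis; F mer, ONO trans; F fac, ONO cis.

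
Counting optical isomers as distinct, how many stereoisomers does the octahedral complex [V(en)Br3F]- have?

The six octahedral sites form three mutually perpendicular trans pairs.
Each en is bidentate and must span two cis positions.
There are 2 geometric isomers: Br mer; Br fac.
Each arrangement has an internal mirror plane or centre of symmetry, so none is chiral.

2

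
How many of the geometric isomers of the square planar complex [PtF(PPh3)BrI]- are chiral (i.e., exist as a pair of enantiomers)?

0

In a square planar complex each vertex has one trans partner and two cis neighbours.
Systematic placement gives 3 geometric isomers: (Br/I trans, F/PPh3 trans); (Br/PPh3 trans, F/I trans); (Br/F trans, I/PPh3 trans).
Each arrangement has an internal mirror plane or centre of symmetry, so none is chiral.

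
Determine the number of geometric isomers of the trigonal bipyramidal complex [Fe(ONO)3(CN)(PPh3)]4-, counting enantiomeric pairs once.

4

In a trigonal bipyramid the two axial positions differ from the three equatorial ones.
Systematic placement gives 4 geometric isomers: CN axial, PPh3 equatorial; CN axial, PPh3 axial; CN equatorial, PPh3 equatorial; CN equatorial, PPh3 axial.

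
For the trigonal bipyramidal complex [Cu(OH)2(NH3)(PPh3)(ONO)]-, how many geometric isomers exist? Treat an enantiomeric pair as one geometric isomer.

7

A trigonal bipyramid has two axial and three equatorial sites, which are chemically inequivalent.
Systematic enumeration (placing each ligand type in turn and discarding arrangements equivalent by rotation or reflection) gives 7 geometric isomers.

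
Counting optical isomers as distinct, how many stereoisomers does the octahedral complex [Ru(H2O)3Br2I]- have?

3

There are 3 geometric isomers: H2O mer, Br trans; H2O fac, Br cis; H2O mer, Br cis.
Each arrangement has an internal mirror plane or centre of symmetry, so none is chiral.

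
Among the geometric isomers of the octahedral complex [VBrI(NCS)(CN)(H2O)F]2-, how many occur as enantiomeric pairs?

An octahedron has six vertices in three trans pairs; every non-trans pair is cis.
Systematic enumeration (placing each ligand type in turn and discarding arrangements equivalent by rotation or reflection) gives 15 geometric isomers.
Of these, 15 lack any improper symmetry element and so occur as enantiomeric pairs, giving 15 + 15 = 30 stereoisomers in total.

15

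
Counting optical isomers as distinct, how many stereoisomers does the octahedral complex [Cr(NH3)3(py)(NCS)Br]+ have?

The six octahedral sites form three mutually perpendicular trans pairs.
The distinct arrangements are (4 in all): NH3 mer (3 arrangements); NH3 fac (chiral).
One of these lacks any improper symmetry element and so occurs as an enantiomeric pair, giving 4 + 1 = 5 stereoisomers in total.

5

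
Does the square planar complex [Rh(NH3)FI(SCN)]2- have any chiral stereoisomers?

The distinct arrangements are (3 in all): (F/NH3 trans, I/SCN trans); (F/SCN trans, I/NH3 trans); (F/I trans, NH3/SCN trans).
Each arrangement has an internal mirror plane or centre of symmetry, so none is chiral.

no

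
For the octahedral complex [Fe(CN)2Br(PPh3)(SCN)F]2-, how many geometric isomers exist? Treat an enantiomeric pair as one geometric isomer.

The six octahedral sites form three mutually perpendicular trans pairs.
Placing the ligands in turn and identifying arrangements related by rotation or reflection leaves 9 distinct geometric isomers.

9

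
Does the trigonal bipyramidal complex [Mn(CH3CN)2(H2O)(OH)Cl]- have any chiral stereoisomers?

yes

A trigonal bipyramid has two axial and three equatorial sites, which are chemically inequivalent.
Systematic enumeration (placing each ligand type in turn and discarding arrangements equivalent by rotation or reflection) gives 7 geometric isomers.
Of these, 3 lack any improper symmetry element and so occur as enantiomeric pairs, giving 7 + 3 = 10 stereoisomers in total.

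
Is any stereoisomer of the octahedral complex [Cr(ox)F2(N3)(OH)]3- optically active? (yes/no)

yes

In an octahedral complex each vertex has one trans partner and four cis neighbours.
Each ox is bidentate and must span two cis positions.
Systematic placement gives 4 geometric isomers: F trans; F cis (3 arrangements, 2 chiral).
Of these, 2 lack any improper symmetry element and so occur as enantiomeric pairs, giving 4 + 2 = 6 stereoisomers in total.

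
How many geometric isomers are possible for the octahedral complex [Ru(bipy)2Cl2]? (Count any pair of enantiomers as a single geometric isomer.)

2

An octahedron has six vertices in three trans pairs; every non-trans pair is cis.
Each bipy is bidentate and must span two cis positions.
There are 2 geometric isomers: Cl trans; Cl cis (chiral).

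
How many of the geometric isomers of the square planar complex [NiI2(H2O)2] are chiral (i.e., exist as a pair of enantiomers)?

Working through the distinct placements yields 2 geometric isomers: I cis; I trans.
Each arrangement has an internal mirror plane or centre of symmetry, so none is chiral.

0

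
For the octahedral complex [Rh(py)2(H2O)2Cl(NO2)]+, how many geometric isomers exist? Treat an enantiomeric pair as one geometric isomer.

6

The six octahedral sites form three mutually perpendicular trans pairs.
The distinct arrangements are (6 in all): py trans, H2O cis; py cis, H2O cis (3 arrangements, 2 chiral); py trans, H2O trans; py cis, H2O trans.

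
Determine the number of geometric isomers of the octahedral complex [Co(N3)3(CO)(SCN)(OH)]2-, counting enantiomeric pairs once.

An octahedron has six vertices in three trans pairs; every non-trans pair is cis.
Working through the distinct placements yields 4 geometric isomers: N3 mer (3 arrangements); N3 fac (chiral).

4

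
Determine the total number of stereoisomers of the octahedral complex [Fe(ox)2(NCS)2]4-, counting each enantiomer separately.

The six octahedral sites form three mutually perpendicular trans pairs.
Each ox is bidentate and must span two cis positions.
There are 2 geometric isomers: NCS trans; NCS cis (chiral).
One of these lacks any improper symmetry element and so occurs as an enantiomeric pair, giving 2 + 1 = 3 stereoisomers in total.

3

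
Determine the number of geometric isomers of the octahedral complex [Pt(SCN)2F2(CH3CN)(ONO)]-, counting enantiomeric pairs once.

6

The six octahedral sites form three mutually perpendicular trans pairs.
Working through the distinct placements yields 6 geometric isomers: SCN trans, F cis; SCN cis, F cis (3 arrangements, 2 chiral); SCN trans, F trans; SCN cis, F trans.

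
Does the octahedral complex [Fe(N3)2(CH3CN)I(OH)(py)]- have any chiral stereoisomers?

Systematic enumeration (placing each ligand type in turn and discarding arrangements equivalent by rotation or reflection) gives 9 geometric isomers.
Of these, 6 lack any improper symmetry element and so occur as enantiomeric pairs, giving 9 + 6 = 15 stereoisomers in total.

yes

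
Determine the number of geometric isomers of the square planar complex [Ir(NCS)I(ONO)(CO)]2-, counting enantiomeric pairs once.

3

Working through the distinct placements yields 3 geometric isomers: (CO/NCS trans, I/ONO trans); (CO/ONO trans, I/NCS trans); (CO/I trans, NCS/ONO trans).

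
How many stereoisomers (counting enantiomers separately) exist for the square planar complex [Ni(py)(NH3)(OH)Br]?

A square has two trans pairs of vertices; adjacent vertices are cis.
There are 3 geometric isomers: (Br/OH trans, NH3/py trans); (Br/py trans, NH3/OH trans); (Br/NH3 trans, OH/py trans).
Each arrangement has an internal mirror plane or centre of symmetry, so none is chiral.

3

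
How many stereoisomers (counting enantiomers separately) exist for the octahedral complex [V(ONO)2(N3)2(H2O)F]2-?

8

The six octahedral sites form three mutually perpendicular trans pairs.
There are 6 geometric isomers: ONO trans, N3 trans; ONO cis, N3 cis (3 arrangements, 2 chiral); ONO trans, N3 cis; ONO cis, N3 trans.
Of these, 2 lack any improper symmetry element and so occur as enantiomeric pairs, giving 6 + 2 = 8 stereoisomers in total.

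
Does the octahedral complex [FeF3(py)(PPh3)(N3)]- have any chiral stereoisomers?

Working through the distinct placements yields 4 geometric isomers: F mer (3 arrangements); F fac (chiral).
One of these lacks any improper symmetry element and so occurs as an enantiomeric pair, giving 4 + 1 = 5 stereoisomers in total.

yes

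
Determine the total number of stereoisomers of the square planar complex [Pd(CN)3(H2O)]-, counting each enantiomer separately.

A square has two trans pairs of vertices; adjacent vertices are cis.
Only one geometric arrangement is possible.

1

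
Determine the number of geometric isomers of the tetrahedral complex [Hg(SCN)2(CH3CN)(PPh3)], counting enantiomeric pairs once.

1

In a tetrahedral complex all four positions are equivalent and every pair of ligands is adjacent — there is no cis/trans distinction.
Only one geometric arrangement is possible.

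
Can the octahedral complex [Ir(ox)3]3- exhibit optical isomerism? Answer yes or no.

yes

An octahedron has six vertices in three trans pairs; every non-trans pair is cis.
Each ox is bidentate and must span two cis positions.
Only one geometric arrangement is possible; it has no improper symmetry element, so it exists as a pair of enantiomers (2 stereoisomers).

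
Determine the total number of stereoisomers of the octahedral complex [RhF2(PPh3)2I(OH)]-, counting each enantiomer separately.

In an octahedral complex each vertex has one trans partner and four cis neighbours.
The distinct arrangements are (6 in all): F trans, PPh3 trans; F trans, PPh3 cis; F cis, PPh3 trans; F cis, PPh3 cis (3 arrangements, 2 chiral).
Of these, 2 lack any improper symmetry element and so occur as enantiomeric pairs, giving 6 + 2 = 8 stereoisomers in total.

8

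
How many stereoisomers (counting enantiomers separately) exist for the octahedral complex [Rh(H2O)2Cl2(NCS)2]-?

6

An octahedron has six vertices in three trans pairs; every non-trans pair is cis.
The distinct arrangements are (5 in all): H2O trans, Cl trans, NCS trans; H2O cis, Cl trans, NCS cis; H2O cis, Cl cis, NCS trans; H2O cis, Cl cis, NCS cis (chiral); H2O trans, Cl cis, NCS cis.
One of these lacks any improper symmetry element and so occurs as an enantiomeric pair, giving 5 + 1 = 6 stereoisomers in total.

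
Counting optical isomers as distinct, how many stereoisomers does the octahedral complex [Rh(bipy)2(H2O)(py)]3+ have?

3

An octahedron has six vertices in three trans pairs; every non-trans pair is cis.
Each bipy is bidentate and must span two cis positions.
Working through the distinct placements yields 2 geometric isomers: H2O and py mutually cis (chiral); H2O and py mutually trans.
One of these lacks any improper symmetry element and so occurs as an enantiomeric pair, giving 2 + 1 = 3 stereoisomers in total.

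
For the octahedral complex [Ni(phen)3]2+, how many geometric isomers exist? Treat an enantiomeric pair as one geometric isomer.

1

The six octahedral sites form three mutually perpendicular trans pairs.
Each phen is bidentate and must span two cis positions.
Only one geometric arrangement is possible; it has no improper symmetry element, so it exists as a pair of enantiomers (2 stereoisomers).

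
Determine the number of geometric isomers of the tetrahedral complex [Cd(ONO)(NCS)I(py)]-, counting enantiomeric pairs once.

1

In a tetrahedral complex all four positions are equivalent and every pair of ligands is adjacent — there is no cis/trans distinction.
Only one geometric arrangement is possible; it has no improper symmetry element, so it exists as a pair of enantiomers (2 stereoisomers).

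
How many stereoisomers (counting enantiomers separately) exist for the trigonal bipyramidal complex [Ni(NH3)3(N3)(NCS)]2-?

A trigonal bipyramid has two axial and three equatorial sites, which are chemically inequivalent.
Working through the distinct placements yields 4 geometric isomers: N3 axial, NCS axial; N3 axial, NCS equatorial; N3 equatorial, NCS axial; N3 equatorial, NCS equatorial.
Each arrangement has an internal mirror plane or centre of symmetry, so none is chiral.

4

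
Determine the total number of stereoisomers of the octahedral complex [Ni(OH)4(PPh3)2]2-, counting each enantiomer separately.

There are 2 geometric isomers: PPh3 trans; PPh3 cis.
Each arrangement has an internal mirror plane or centre of symmetry, so none is chiral.

2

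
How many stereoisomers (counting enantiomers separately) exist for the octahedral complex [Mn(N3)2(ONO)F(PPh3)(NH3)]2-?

The six octahedral sites form three mutually perpendicular trans pairs.
Systematic enumeration (placing each ligand type in turn and discarding arrangements equivalent by rotation or reflection) gives 9 geometric isomers.
Of these, 6 lack any improper symmetry element and so occur as enantiomeric pairs, giving 9 + 6 = 15 stereoisomers in total.

15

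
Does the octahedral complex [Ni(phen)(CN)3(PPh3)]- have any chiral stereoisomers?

no

An octahedron has six vertices in three trans pairs; every non-trans pair is cis.
Each phen is bidentate and must span two cis positions.
There are 2 geometric isomers: CN mer; CN fac.
Each arrangement has an internal mirror plane or centre of symmetry, so none is chiral.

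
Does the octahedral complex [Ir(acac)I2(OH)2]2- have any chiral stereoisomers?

yes

An octahedron has six vertices in three trans pairs; every non-trans pair is cis.
Each acac is bidentate and must span two cis positions.
The distinct arrangements are (3 in all): I trans, OH cis; I cis, OH cis (chiral); I cis, OH trans.
One of these lacks any improper symmetry element and so occurs as an enantiomeric pair, giving 3 + 1 = 4 stereoisomers in total.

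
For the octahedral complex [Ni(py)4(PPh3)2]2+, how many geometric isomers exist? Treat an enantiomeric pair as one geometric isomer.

2

The six octahedral sites form three mutually perpendicular trans pairs.
Working through the distinct placements yields 2 geometric isomers: PPh3 trans; PPh3 cis.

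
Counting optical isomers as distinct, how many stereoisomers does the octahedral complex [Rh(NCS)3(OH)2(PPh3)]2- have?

3

The six octahedral sites form three mutually perpendicular trans pairs.
There are 3 geometric isomers: NCS mer, OH cis; NCS mer, OH trans; NCS fac, OH cis.
Each arrangement has an internal mirror plane or centre of symmetry, so none is chiral.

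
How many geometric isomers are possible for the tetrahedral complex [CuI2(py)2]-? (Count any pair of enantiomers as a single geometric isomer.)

In a tetrahedral complex all four positions are equivalent and every pair of ligands is adjacent — there is no cis/trans distinction.
Only one geometric arrangement is possible.

1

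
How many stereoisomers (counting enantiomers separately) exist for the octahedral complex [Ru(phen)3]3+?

2

The six octahedral sites form three mutually perpendicular trans pairs.
Each phen is bidentate and must span two cis positions.
Only one geometric arrangement is possible; it has no improper symmetry element, so it exists as a pair of enantiomers (2 stereoisomers).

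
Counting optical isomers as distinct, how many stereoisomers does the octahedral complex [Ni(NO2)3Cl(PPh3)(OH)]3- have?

5

Working through the distinct placements yields 4 geometric isomers: NO2 mer (3 arrangements); NO2 fac (chiral).
One of these lacks any improper symmetry element and so occurs as an enantiomeric pair, giving 4 + 1 = 5 stereoisomers in total.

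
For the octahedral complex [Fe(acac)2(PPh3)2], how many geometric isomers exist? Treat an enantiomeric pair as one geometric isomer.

2

The six octahedral sites form three mutually perpendicular trans pairs.
Each acac is bidentate and must span two cis positions.
Working through the distinct placements yields 2 geometric isomers: PPh3 trans; PPh3 cis (chiral).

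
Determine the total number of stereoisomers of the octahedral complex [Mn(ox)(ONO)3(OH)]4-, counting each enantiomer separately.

2

Each ox is bidentate and must span two cis positions.
The distinct arrangements are (2 in all): ONO fac; ONO mer.
Each arrangement has an internal mirror plane or centre of symmetry, so none is chiral.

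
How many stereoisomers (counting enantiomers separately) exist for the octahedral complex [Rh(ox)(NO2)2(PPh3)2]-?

4

The six octahedral sites form three mutually perpendicular trans pairs.
Each ox is bidentate and must span two cis positions.
The distinct arrangements are (3 in all): NO2 trans, PPh3 cis; NO2 cis, PPh3 cis (chiral); NO2 cis, PPh3 trans.
One of these lacks any improper symmetry element and so occurs as an enantiomeric pair, giving 3 + 1 = 4 stereoisomers in total.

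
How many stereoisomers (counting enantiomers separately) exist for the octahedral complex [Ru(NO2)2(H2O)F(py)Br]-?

15

In an octahedral complex each vertex has one trans partner and four cis neighbours.
Systematic enumeration (placing each ligand type in turn and discarding arrangements equivalent by rotation or reflection) gives 9 geometric isomers.
Of these, 6 lack any improper symmetry element and so occur as enantiomeric pairs, giving 9 + 6 = 15 stereoisomers in total.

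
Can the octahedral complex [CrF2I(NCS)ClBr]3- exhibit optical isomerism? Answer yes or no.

yes

In an octahedral complex each vertex has one trans partner and four cis neighbours.
Systematic enumeration (placing each ligand type in turn and discarding arrangements equivalent by rotation or reflection) gives 9 geometric isomers.
Of these, 6 lack any improper symmetry element and so occur as enantiomeric pairs, giving 9 + 6 = 15 stereoisomers in total.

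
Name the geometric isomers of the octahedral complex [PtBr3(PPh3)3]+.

There are 2 geometric isomers: Br mer; Br fac.

fac and mer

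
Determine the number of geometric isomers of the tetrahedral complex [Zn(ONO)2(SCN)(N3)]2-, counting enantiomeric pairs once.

Only one geometric arrangement is possible.

1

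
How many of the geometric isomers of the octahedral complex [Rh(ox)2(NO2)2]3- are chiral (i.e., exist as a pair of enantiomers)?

1

Each ox is bidentate and must span two cis positions.
There are 2 geometric isomers: NO2 trans; NO2 cis (chiral).
One of these lacks any improper symmetry element and so occurs as an enantiomeric pair, giving 2 + 1 = 3 stereoisomers in total.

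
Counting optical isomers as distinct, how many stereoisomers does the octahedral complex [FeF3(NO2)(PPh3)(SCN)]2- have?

5

The six octahedral sites form three mutually perpendicular trans pairs.
The distinct arrangements are (4 in all): F mer (3 arrangements); F fac (chiral).
One of these lacks any improper symmetry element and so occurs as an enantiomeric pair, giving 4 + 1 = 5 stereoisomers in total.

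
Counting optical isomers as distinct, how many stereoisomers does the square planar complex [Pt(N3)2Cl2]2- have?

2

In a square planar complex each vertex has one trans partner and two cis neighbours.
Systematic placement gives 2 geometric isomers: N3 cis; N3 trans.
Each arrangement has an internal mirror plane or centre of symmetry, so none is chiral.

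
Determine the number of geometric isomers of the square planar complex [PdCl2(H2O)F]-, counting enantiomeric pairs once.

2

In a square planar complex each vertex has one trans partner and two cis neighbours.
Working through the distinct placements yields 2 geometric isomers: Cl cis; Cl trans.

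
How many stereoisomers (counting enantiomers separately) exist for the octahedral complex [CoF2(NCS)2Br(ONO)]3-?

8

The six octahedral sites form three mutually perpendicular trans pairs.
Working through the distinct placements yields 6 geometric isomers: F cis, NCS cis (3 arrangements, 2 chiral); F cis, NCS trans; F trans, NCS cis; F trans, NCS trans.
Of these, 2 lack any improper symmetry element and so occur as enantiomeric pairs, giving 6 + 2 = 8 stereoisomers in total.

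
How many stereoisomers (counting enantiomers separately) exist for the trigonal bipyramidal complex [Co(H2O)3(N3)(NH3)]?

Systematic placement gives 4 geometric isomers: N3 equatorial, NH3 equatorial; N3 axial, NH3 equatorial; N3 equatorial, NH3 axial; N3 axial, NH3 axial.
Each arrangement has an internal mirror plane or centre of symmetry, so none is chiral.

4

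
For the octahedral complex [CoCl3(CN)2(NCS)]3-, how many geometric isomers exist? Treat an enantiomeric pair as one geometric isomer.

The six octahedral sites form three mutually perpendicular trans pairs.
Working through the distinct placements yields 3 geometric isomers: Cl mer, CN trans; Cl fac, CN cis; Cl mer, CN cis.

3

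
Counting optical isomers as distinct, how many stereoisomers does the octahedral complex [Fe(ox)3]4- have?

2

In an octahedral complex each vertex has one trans partner and four cis neighbours.
Each ox is bidentate and must span two cis positions.
Only one geometric arrangement is possible; it has no improper symmetry element, so it exists as a pair of enantiomers (2 stereoisomers).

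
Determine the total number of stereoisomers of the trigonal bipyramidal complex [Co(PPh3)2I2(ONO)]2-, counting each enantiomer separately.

6

In a trigonal bipyramid the two axial positions differ from the three equatorial ones.
Systematic enumeration (placing each ligand type in turn and discarding arrangements equivalent by rotation or reflection) gives 5 geometric isomers.
One of these lacks any improper symmetry element and so occurs as an enantiomeric pair, giving 5 + 1 = 6 stereoisomers in total.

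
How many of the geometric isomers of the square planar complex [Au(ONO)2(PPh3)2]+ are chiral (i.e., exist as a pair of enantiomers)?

0

Systematic placement gives 2 geometric isomers: ONO cis; ONO trans.
Each arrangement has an internal mirror plane or centre of symmetry, so none is chiral.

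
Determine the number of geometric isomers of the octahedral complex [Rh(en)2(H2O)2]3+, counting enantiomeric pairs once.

In an octahedral complex each vertex has one trans partner and four cis neighbours.
Each en is bidentate and must span two cis positions.
Working through the distinct placements yields 2 geometric isomers: H2O trans; H2O cis (chiral).

2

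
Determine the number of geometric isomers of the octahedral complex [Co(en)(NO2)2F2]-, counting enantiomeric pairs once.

An octahedron has six vertices in three trans pairs; every non-trans pair is cis.
Each en is bidentate and must span two cis positions.
There are 3 geometric isomers: NO2 cis, F trans; NO2 cis, F cis (chiral); NO2 trans, F cis.

3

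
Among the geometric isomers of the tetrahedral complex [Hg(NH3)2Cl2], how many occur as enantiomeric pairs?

Only one geometric arrangement is possible.

0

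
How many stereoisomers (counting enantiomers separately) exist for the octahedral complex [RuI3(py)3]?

In an octahedral complex each vertex has one trans partner and four cis neighbours.
There are 2 geometric isomers: I mer; I fac.
Each arrangement has an internal mirror plane or centre of symmetry, so none is chiral.

2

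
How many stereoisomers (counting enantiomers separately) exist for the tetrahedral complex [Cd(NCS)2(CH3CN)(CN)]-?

1

All four vertices of a tetrahedron are equivalent and mutually adjacent, so cis/trans isomerism cannot arise.
Only one geometric arrangement is possible.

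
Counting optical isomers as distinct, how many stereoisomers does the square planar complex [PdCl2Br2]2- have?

2

There are 2 geometric isomers: Cl cis; Cl trans.
Each arrangement has an internal mirror plane or centre of symmetry, so none is chiral.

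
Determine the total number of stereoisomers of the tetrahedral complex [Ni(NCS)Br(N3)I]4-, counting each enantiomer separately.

All four vertices of a tetrahedron are equivalent and mutually adjacent, so cis/trans isomerism cannot arise.
Only one geometric arrangement is possible; it has no improper symmetry element, so it exists as a pair of enantiomers (2 stereoisomers).

2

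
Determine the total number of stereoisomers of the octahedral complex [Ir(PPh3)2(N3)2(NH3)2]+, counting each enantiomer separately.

6

The distinct arrangements are (5 in all): PPh3 trans, N3 trans, NH3 trans; PPh3 cis, N3 trans, NH3 cis; PPh3 trans, N3 cis, NH3 cis; PPh3 cis, N3 cis, NH3 cis (chiral); PPh3 cis, N3 cis, NH3 trans.
One of these lacks any improper symmetry element and so occurs as an enantiomeric pair, giving 5 + 1 = 6 stereoisomers in total.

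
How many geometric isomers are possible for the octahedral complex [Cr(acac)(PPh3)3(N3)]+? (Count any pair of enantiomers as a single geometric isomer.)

Each acac is bidentate and must span two cis positions.
There are 2 geometric isomers: PPh3 fac; PPh3 mer.

2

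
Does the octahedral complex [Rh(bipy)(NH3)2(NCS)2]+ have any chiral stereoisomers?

Each bipy is bidentate and must span two cis positions.
Systematic placement gives 3 geometric isomers: NH3 cis, NCS trans; NH3 cis, NCS cis (chiral); NH3 trans, NCS cis.
One of these lacks any improper symmetry element and so occurs as an enantiomeric pair, giving 3 + 1 = 4 stereoisomers in total.

yes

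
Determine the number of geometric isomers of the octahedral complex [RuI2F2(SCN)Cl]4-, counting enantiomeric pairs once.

6

An octahedron has six vertices in three trans pairs; every non-trans pair is cis.
Systematic placement gives 6 geometric isomers: I cis, F cis (3 arrangements, 2 chiral); I trans, F cis; I cis, F trans; I trans, F trans.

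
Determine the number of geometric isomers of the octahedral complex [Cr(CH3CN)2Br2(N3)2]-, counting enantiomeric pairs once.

5

In an octahedral complex each vertex has one trans partner and four cis neighbours.
There are 5 geometric isomers: CH3CN trans, Br trans, N3 trans; CH3CN cis, Br trans, N3 cis; CH3CN cis, Br cis, N3 trans; CH3CN cis, Br cis, N3 cis (chiral); CH3CN trans, Br cis, N3 cis.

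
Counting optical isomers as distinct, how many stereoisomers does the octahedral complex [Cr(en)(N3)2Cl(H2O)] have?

6

An octahedron has six vertices in three trans pairs; every non-trans pair is cis.
Each en is bidentate and must span two cis positions.
The distinct arrangements are (4 in all): N3 cis (3 arrangements, 2 chiral); N3 trans.
Of these, 2 lack any improper symmetry element and so occur as enantiomeric pairs, giving 4 + 2 = 6 stereoisomers in total.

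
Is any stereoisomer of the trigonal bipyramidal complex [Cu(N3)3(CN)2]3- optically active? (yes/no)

In a trigonal bipyramid the two axial positions differ from the three equatorial ones.
There are 3 geometric isomers: CN both axial; CN one axial, one equatorial; CN both equatorial.
Each arrangement has an internal mirror plane or centre of symmetry, so none is chiral.

no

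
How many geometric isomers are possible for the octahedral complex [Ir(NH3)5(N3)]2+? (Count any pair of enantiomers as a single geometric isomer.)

In an octahedral complex each vertex has one trans partner and four cis neighbours.
Only one geometric arrangement is possible.

1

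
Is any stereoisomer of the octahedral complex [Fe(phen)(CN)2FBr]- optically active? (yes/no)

yes

The six octahedral sites form three mutually perpendicular trans pairs.
Each phen is bidentate and must span two cis positions.
Systematic placement gives 4 geometric isomers: CN cis (3 arrangements, 2 chiral); CN trans.
Of these, 2 lack any improper symmetry element and so occur as enantiomeric pairs, giving 4 + 2 = 6 stereoisomers in total.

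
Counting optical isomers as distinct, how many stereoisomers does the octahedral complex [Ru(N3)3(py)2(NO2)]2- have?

3

The six octahedral sites form three mutually perpendicular trans pairs.
There are 3 geometric isomers: N3 mer, py trans; N3 mer, py cis; N3 fac, py cis.
Each arrangement has an internal mirror plane or centre of symmetry, so none is chiral.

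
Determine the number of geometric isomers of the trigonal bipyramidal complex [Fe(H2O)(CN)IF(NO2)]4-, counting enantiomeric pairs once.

10

Placing the ligands in turn and identifying arrangements related by rotation or reflection leaves 10 distinct geometric isomers.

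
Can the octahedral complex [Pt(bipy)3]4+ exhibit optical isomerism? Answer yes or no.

yes

The six octahedral sites form three mutually perpendicular trans pairs.
Each bipy is bidentate and must span two cis positions.
Only one geometric arrangement is possible; it has no improper symmetry element, so it exists as a pair of enantiomers (2 stereoisomers).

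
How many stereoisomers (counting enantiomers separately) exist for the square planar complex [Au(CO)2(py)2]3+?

2

A square has two trans pairs of vertices; adjacent vertices are cis.
There are 2 geometric isomers: CO cis; CO trans.
Each arrangement has an internal mirror plane or centre of symmetry, so none is chiral.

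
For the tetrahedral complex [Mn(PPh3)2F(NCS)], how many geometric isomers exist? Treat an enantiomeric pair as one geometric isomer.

1

All four vertices of a tetrahedron are equivalent and mutually adjacent, so cis/trans isomerism cannot arise.
Only one geometric arrangement is possible.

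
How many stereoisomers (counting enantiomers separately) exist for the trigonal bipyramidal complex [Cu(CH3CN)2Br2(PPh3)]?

A trigonal bipyramid has two axial and three equatorial sites, which are chemically inequivalent.
Exhaustive case analysis gives 5 geometric isomers.
One of these lacks any improper symmetry element and so occurs as an enantiomeric pair, giving 5 + 1 = 6 stereoisomers in total.

6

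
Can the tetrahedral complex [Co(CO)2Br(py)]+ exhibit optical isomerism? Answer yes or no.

no

Only one geometric arrangement is possible.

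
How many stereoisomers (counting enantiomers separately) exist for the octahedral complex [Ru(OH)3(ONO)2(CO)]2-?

An octahedron has six vertices in three trans pairs; every non-trans pair is cis.
The distinct arrangements are (3 in all): OH mer, ONO trans; OH fac, ONO cis; OH mer, ONO cis.
Each arrangement has an internal mirror plane or centre of symmetry, so none is chiral.

3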